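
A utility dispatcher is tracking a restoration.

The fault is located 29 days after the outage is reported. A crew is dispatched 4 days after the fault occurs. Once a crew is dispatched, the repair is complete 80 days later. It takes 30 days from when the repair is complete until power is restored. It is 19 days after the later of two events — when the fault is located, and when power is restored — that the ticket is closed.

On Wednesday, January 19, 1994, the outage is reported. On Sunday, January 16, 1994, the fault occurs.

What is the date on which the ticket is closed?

The outage is reported: Jan 19, 1994.
The fault is located: Jan 19, 1994 + 29 days = Feb 17, 1994.
The fault occurs: Jan 16, 1994.
A crew is dispatched: Jan 16, 1994 + 4 days = Jan 20, 1994.
The repair is complete: Jan 20, 1994 + 80 days = Apr 10, 1994.
Power is restored: Apr 10, 1994 + 30 days = May 10, 1994.
Both prerequisites met — the fault is located (Feb 17, 1994), power is restored (May 10, 1994); the later is May 10, 1994.
The ticket is closed: May 10, 1994 + 19 days = May 29, 1994.

Sunday, May 29, 1994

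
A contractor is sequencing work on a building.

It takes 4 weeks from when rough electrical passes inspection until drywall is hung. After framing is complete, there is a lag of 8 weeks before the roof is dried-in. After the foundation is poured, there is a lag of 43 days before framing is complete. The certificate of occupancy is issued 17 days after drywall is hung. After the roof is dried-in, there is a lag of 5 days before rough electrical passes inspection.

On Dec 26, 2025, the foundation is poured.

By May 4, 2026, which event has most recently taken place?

The foundation is poured: Dec 26, 2025.
Framing is complete: Dec 26, 2025 + 43 days = Feb 7, 2026.
The roof is dried-in: Feb 7, 2026 + 8 weeks = Apr 4, 2026.
Rough electrical passes inspection: Apr 4, 2026 + 5 days = Apr 9, 2026.
Drywall is hung: Apr 9, 2026 + 4 weeks = May 7, 2026.
The certificate of occupancy is issued: May 7, 2026 + 17 days = May 24, 2026.
May 4, 2026 falls between when rough electrical passes inspection (Apr 9, 2026) and when drywall is hung (May 7, 2026).

Rough electrical passes inspection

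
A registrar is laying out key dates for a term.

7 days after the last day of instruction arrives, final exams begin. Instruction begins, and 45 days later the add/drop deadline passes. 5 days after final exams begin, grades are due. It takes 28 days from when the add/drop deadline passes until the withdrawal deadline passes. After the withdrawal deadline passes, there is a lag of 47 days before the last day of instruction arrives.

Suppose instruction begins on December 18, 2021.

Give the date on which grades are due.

Instruction begins: Dec 18, 2021.
The add/drop deadline passes: Dec 18, 2021 + 45 days = Feb 1, 2022.
The withdrawal deadline passes: Feb 1, 2022 + 28 days = Mar 1, 2022.
The last day of instruction arrives: Mar 1, 2022 + 47 days = Apr 17, 2022.
Final exams begin: Apr 17, 2022 + 7 days = Apr 24, 2022.
Grades are due: Apr 24, 2022 + 5 days = Apr 29, 2022.

April 29, 2022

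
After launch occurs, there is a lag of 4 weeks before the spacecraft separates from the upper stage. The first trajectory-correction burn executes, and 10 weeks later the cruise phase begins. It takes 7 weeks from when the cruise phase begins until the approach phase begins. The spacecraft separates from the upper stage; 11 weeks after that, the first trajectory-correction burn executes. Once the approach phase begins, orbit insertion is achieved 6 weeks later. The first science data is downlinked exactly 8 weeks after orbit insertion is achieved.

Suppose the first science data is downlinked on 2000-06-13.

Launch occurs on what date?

1999-07-27

The first science data is downlinked: Jun 13, 2000.
Orbit insertion is achieved: Jun 13, 2000 − 8 weeks = Apr 18, 2000.
The approach phase begins: Apr 18, 2000 − 6 weeks = Mar 7, 2000.
The cruise phase begins: Mar 7, 2000 − 7 weeks = Jan 18, 2000.
The first trajectory-correction burn executes: Jan 18, 2000 − 10 weeks = Nov 9, 1999.
The spacecraft separates from the upper stage: Nov 9, 1999 − 11 weeks = Aug 24, 1999.
Launch occurs: Aug 24, 1999 − 4 weeks = Jul 27, 1999.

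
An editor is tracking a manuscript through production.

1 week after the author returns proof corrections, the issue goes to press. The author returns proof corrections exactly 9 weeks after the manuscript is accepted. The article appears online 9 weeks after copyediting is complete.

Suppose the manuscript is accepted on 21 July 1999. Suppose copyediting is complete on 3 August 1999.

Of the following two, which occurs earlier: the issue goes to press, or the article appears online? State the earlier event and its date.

The manuscript is accepted: Jul 21, 1999.
The author returns proof corrections: Jul 21, 1999 + 9 weeks = Sep 22, 1999.
The issue goes to press: Sep 22, 1999 + 1 week = Sep 29, 1999.
Copyediting is complete: Aug 3, 1999.
The article appears online: Aug 3, 1999 + 9 weeks = Oct 5, 1999.
Comparing: the issue goes to press on Sep 29, 1999 vs the article appears online on Oct 5, 1999. Earlier: the issue goes to press.

The issue goes to press — 29 September 1999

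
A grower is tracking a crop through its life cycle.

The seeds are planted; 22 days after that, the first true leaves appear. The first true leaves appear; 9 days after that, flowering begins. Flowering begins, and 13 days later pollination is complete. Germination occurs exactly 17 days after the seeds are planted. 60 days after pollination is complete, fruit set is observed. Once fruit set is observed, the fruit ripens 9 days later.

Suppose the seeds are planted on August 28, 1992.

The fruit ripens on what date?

The seeds are planted: Aug 28, 1992.
The first true leaves appear: Aug 28, 1992 + 22 days = Sep 19, 1992.
Flowering begins: Sep 19, 1992 + 9 days = Sep 28, 1992.
Pollination is complete: Sep 28, 1992 + 13 days = Oct 11, 1992.
Fruit set is observed: Oct 11, 1992 + 60 days = Dec 10, 1992.
The fruit ripens: Dec 10, 1992 + 9 days = Dec 19, 1992.

December 19, 1992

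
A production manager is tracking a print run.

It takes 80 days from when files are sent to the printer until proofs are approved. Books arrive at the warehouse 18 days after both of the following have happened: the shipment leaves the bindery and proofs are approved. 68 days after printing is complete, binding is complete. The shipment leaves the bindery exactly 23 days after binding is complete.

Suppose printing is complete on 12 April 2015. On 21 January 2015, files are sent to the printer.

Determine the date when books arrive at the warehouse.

Printing is complete: Apr 12, 2015.
Binding is complete: Apr 12, 2015 + 68 days = Jun 19, 2015.
The shipment leaves the bindery: Jun 19, 2015 + 23 days = Jul 12, 2015.
Files are sent to the printer: Jan 21, 2015.
Proofs are approved: Jan 21, 2015 + 80 days = Apr 11, 2015.
Both prerequisites met — the shipment leaves the bindery (Jul 12, 2015), proofs are approved (Apr 11, 2015); the later is Jul 12, 2015.
Books arrive at the warehouse: Jul 12, 2015 + 18 days = Jul 30, 2015.

30 July 2015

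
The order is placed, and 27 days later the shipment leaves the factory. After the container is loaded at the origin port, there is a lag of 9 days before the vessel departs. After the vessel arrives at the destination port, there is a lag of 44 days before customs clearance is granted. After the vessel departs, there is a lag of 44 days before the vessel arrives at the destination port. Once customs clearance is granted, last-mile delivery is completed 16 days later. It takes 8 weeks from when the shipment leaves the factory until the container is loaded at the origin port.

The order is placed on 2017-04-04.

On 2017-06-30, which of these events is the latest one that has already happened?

The order is placed: Apr 4, 2017.
The shipment leaves the factory: Apr 4, 2017 + 27 days = May 1, 2017.
The container is loaded at the origin port: May 1, 2017 + 8 weeks = Jun 26, 2017.
The vessel departs: Jun 26, 2017 + 9 days = Jul 5, 2017.
The vessel arrives at the destination port: Jul 5, 2017 + 44 days = Aug 18, 2017.
Customs clearance is granted: Aug 18, 2017 + 44 days = Oct 1, 2017.
Last-mile delivery is completed: Oct 1, 2017 + 16 days = Oct 17, 2017.
Jun 30, 2017 falls between when the container is loaded at the origin port (Jun 26, 2017) and when the vessel departs (Jul 5, 2017).

The container is loaded at the origin port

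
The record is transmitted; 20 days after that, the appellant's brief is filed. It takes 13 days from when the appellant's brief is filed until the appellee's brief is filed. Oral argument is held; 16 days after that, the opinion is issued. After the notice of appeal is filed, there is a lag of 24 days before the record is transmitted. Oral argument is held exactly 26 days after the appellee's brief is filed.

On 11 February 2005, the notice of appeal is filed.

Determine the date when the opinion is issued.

The notice of appeal is filed: Feb 11, 2005.
The record is transmitted: Feb 11, 2005 + 24 days = Mar 7, 2005.
The appellant's brief is filed: Mar 7, 2005 + 20 days = Mar 27, 2005.
The appellee's brief is filed: Mar 27, 2005 + 13 days = Apr 9, 2005.
Oral argument is held: Apr 9, 2005 + 26 days = May 5, 2005.
The opinion is issued: May 5, 2005 + 16 days = May 21, 2005.

21 May 2005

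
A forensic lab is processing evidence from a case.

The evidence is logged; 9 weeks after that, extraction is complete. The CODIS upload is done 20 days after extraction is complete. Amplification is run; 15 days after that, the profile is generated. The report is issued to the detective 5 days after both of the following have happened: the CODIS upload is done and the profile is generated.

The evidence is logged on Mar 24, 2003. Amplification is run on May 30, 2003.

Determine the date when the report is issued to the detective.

Jun 20, 2003

The evidence is logged: Mar 24, 2003.
Extraction is complete: Mar 24, 2003 + 9 weeks = May 26, 2003.
The CODIS upload is done: May 26, 2003 + 20 days = Jun 15, 2003.
Amplification is run: May 30, 2003.
The profile is generated: May 30, 2003 + 15 days = Jun 14, 2003.
Both prerequisites met — the CODIS upload is done (Jun 15, 2003), the profile is generated (Jun 14, 2003); the later is Jun 15, 2003.
The report is issued to the detective: Jun 15, 2003 + 5 days = Jun 20, 2003.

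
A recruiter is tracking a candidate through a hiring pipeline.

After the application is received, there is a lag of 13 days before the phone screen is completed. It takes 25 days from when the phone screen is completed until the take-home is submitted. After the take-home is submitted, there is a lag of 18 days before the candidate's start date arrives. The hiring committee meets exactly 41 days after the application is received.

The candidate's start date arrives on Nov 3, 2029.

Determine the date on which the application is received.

Sep 8, 2029

The candidate's start date arrives: Nov 3, 2029.
The take-home is submitted: Nov 3, 2029 − 18 days = Oct 16, 2029.
The phone screen is completed: Oct 16, 2029 − 25 days = Sep 21, 2029.
The application is received: Sep 21, 2029 − 13 days = Sep 8, 2029.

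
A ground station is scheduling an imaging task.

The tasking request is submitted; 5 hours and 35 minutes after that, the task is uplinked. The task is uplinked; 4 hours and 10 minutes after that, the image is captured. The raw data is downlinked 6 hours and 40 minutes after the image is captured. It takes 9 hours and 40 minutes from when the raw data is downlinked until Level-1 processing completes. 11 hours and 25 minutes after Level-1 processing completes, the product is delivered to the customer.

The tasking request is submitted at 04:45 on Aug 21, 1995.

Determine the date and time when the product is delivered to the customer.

18:15 on Aug 22, 1995

The tasking request is submitted: 04:45 Aug 21, 1995.
The task is uplinked: 04:45 Aug 21, 1995 + 5h35m = 10:20 Aug 21, 1995.
The image is captured: 10:20 Aug 21, 1995 + 4h10m = 14:30 Aug 21, 1995.
The raw data is downlinked: 14:30 Aug 21, 1995 + 6h40m = 21:10 Aug 21, 1995.
Level-1 processing completes: 21:10 Aug 21, 1995 + 9h40m = 06:50 Aug 22, 1995.
The product is delivered to the customer: 06:50 Aug 22, 1995 + 11h25m = 18:15 Aug 22, 1995.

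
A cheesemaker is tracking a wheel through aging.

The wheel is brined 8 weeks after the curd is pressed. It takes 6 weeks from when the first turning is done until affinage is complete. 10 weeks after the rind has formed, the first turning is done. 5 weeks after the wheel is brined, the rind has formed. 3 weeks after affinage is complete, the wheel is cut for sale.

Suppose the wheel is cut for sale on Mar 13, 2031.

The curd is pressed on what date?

The wheel is cut for sale: Mar 13, 2031.
Affinage is complete: Mar 13, 2031 − 3 weeks = Feb 20, 2031.
The first turning is done: Feb 20, 2031 − 6 weeks = Jan 9, 2031.
The rind has formed: Jan 9, 2031 − 10 weeks = Oct 31, 2030.
The wheel is brined: Oct 31, 2030 − 5 weeks = Sep 26, 2030.
The curd is pressed: Sep 26, 2030 − 8 weeks = Aug 1, 2030.

Aug 1, 2030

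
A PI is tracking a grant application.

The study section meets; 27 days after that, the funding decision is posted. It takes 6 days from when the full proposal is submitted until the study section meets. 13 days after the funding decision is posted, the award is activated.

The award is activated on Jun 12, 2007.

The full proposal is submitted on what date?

The award is activated: Jun 12, 2007.
The funding decision is posted: Jun 12, 2007 − 13 days = May 30, 2007.
The study section meets: May 30, 2007 − 27 days = May 3, 2007.
The full proposal is submitted: May 3, 2007 − 6 days = Apr 27, 2007.

Apr 27, 2007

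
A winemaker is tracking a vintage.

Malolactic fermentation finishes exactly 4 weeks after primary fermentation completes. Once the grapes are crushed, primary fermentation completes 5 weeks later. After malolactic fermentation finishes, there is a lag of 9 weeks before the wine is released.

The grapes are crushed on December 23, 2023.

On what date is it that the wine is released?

April 27, 2024

The grapes are crushed: Dec 23, 2023.
Primary fermentation completes: Dec 23, 2023 + 5 weeks = Jan 27, 2024.
Malolactic fermentation finishes: Jan 27, 2024 + 4 weeks = Feb 24, 2024.
The wine is released: Feb 24, 2024 + 9 weeks = Apr 27, 2024.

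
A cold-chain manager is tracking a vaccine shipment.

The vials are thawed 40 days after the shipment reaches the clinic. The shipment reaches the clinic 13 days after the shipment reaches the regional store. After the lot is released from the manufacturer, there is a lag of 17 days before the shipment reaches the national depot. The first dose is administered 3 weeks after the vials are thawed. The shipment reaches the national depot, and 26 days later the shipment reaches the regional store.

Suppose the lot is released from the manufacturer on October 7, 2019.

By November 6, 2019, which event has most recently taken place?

The lot is released from the manufacturer: Oct 7, 2019.
The shipment reaches the national depot: Oct 7, 2019 + 17 days = Oct 24, 2019.
The shipment reaches the regional store: Oct 24, 2019 + 26 days = Nov 19, 2019.
The shipment reaches the clinic: Nov 19, 2019 + 13 days = Dec 2, 2019.
The vials are thawed: Dec 2, 2019 + 40 days = Jan 11, 2020.
The first dose is administered: Jan 11, 2020 + 3 weeks = Feb 1, 2020.
Nov 6, 2019 falls between when the shipment reaches the national depot (Oct 24, 2019) and when the shipment reaches the regional store (Nov 19, 2019).

The shipment reaches the national depot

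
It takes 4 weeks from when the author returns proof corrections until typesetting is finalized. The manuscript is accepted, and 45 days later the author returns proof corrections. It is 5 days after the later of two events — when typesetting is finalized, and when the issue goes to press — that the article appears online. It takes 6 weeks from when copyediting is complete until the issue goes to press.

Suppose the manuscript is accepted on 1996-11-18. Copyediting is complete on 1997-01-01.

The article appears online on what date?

1997-02-17

The manuscript is accepted: Nov 18, 1996.
The author returns proof corrections: Nov 18, 1996 + 45 days = Jan 2, 1997.
Typesetting is finalized: Jan 2, 1997 + 4 weeks = Jan 30, 1997.
Copyediting is complete: Jan 1, 1997.
The issue goes to press: Jan 1, 1997 + 6 weeks = Feb 12, 1997.
Both prerequisites met — typesetting is finalized (Jan 30, 1997), the issue goes to press (Feb 12, 1997); the later is Feb 12, 1997.
The article appears online: Feb 12, 1997 + 5 days = Feb 17, 1997.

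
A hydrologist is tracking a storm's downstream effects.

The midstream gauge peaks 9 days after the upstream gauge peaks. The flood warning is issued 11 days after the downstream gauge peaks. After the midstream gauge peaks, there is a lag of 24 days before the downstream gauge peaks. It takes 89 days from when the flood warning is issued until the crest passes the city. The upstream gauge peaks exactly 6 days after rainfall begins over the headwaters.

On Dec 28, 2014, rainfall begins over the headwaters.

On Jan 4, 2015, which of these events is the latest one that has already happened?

Rainfall begins over the headwaters: Dec 28, 2014.
The upstream gauge peaks: Dec 28, 2014 + 6 days = Jan 3, 2015.
The midstream gauge peaks: Jan 3, 2015 + 9 days = Jan 12, 2015.
The downstream gauge peaks: Jan 12, 2015 + 24 days = Feb 5, 2015.
The flood warning is issued: Feb 5, 2015 + 11 days = Feb 16, 2015.
The crest passes the city: Feb 16, 2015 + 89 days = May 16, 2015.
Jan 4, 2015 falls between when the upstream gauge peaks (Jan 3, 2015) and when the midstream gauge peaks (Jan 12, 2015).

The upstream gauge peaks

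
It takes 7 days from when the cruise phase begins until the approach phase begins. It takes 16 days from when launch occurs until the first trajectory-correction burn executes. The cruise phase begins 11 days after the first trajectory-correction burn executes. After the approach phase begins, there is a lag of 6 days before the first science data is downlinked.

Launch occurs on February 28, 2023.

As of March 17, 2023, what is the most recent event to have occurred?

The first trajectory-correction burn executes

Launch occurs: Feb 28, 2023.
The first trajectory-correction burn executes: Feb 28, 2023 + 16 days = Mar 16, 2023.
The cruise phase begins: Mar 16, 2023 + 11 days = Mar 27, 2023.
The approach phase begins: Mar 27, 2023 + 7 days = Apr 3, 2023.
The first science data is downlinked: Apr 3, 2023 + 6 days = Apr 9, 2023.
Mar 17, 2023 falls between when the first trajectory-correction burn executes (Mar 16, 2023) and when the cruise phase begins (Mar 27, 2023).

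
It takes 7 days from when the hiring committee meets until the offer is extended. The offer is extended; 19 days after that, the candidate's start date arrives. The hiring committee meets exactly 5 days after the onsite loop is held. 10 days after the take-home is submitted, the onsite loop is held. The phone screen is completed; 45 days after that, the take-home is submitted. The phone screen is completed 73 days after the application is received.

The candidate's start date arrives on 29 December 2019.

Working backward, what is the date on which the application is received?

The candidate's start date arrives: Dec 29, 2019.
The offer is extended: Dec 29, 2019 − 19 days = Dec 10, 2019.
The hiring committee meets: Dec 10, 2019 − 7 days = Dec 3, 2019.
The onsite loop is held: Dec 3, 2019 − 5 days = Nov 28, 2019.
The take-home is submitted: Nov 28, 2019 − 10 days = Nov 18, 2019.
The phone screen is completed: Nov 18, 2019 − 45 days = Oct 4, 2019.
The application is received: Oct 4, 2019 − 73 days = Jul 23, 2019.

23 July 2019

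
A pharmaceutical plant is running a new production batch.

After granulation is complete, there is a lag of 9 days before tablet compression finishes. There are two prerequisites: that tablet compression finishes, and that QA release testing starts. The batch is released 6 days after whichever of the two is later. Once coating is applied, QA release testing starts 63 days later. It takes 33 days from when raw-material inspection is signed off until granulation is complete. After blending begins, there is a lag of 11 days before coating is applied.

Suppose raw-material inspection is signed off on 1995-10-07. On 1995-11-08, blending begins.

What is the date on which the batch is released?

Raw-material inspection is signed off: Oct 7, 1995.
Granulation is complete: Oct 7, 1995 + 33 days = Nov 9, 1995.
Tablet compression finishes: Nov 9, 1995 + 9 days = Nov 18, 1995.
Blending begins: Nov 8, 1995.
Coating is applied: Nov 8, 1995 + 11 days = Nov 19, 1995.
QA release testing starts: Nov 19, 1995 + 63 days = Jan 21, 1996.
Both prerequisites met — tablet compression finishes (Nov 18, 1995), QA release testing starts (Jan 21, 1996); the later is Jan 21, 1996.
The batch is released: Jan 21, 1996 + 6 days = Jan 27, 1996.

1996-01-27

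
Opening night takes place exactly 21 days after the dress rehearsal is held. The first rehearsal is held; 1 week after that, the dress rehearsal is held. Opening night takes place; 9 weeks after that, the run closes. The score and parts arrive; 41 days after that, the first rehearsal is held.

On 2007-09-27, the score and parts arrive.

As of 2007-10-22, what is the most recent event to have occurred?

The score and parts arrive: Sep 27, 2007.
The first rehearsal is held: Sep 27, 2007 + 41 days = Nov 7, 2007.
The dress rehearsal is held: Nov 7, 2007 + 1 week = Nov 14, 2007.
Opening night takes place: Nov 14, 2007 + 21 days = Dec 5, 2007.
The run closes: Dec 5, 2007 + 9 weeks = Feb 6, 2008.
Oct 22, 2007 falls between when the score and parts arrive (Sep 27, 2007) and when the first rehearsal is held (Nov 7, 2007).

The score and parts arrive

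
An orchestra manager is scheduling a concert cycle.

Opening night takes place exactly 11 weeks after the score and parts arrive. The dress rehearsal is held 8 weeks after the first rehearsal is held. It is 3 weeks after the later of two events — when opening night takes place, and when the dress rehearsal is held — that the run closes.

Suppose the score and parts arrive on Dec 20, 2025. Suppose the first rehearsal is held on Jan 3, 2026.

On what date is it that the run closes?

The score and parts arrive: Dec 20, 2025.
Opening night takes place: Dec 20, 2025 + 11 weeks = Mar 7, 2026.
The first rehearsal is held: Jan 3, 2026.
The dress rehearsal is held: Jan 3, 2026 + 8 weeks = Feb 28, 2026.
Both prerequisites met — opening night takes place (Mar 7, 2026), the dress rehearsal is held (Feb 28, 2026); the later is Mar 7, 2026.
The run closes: Mar 7, 2026 + 3 weeks = Mar 28, 2026.

Mar 28, 2026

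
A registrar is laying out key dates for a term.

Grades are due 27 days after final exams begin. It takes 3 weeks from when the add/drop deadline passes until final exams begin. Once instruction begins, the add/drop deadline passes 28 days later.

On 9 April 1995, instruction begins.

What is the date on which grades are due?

Instruction begins: Apr 9, 1995.
The add/drop deadline passes: Apr 9, 1995 + 28 days = May 7, 1995.
Final exams begin: May 7, 1995 + 3 weeks = May 28, 1995.
Grades are due: May 28, 1995 + 27 days = Jun 24, 1995.

24 June 1995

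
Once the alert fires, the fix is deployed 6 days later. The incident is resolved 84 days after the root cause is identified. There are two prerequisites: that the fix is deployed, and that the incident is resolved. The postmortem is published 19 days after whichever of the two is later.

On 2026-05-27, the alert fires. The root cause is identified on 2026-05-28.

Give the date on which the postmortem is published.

2026-09-08

The alert fires: May 27, 2026.
The fix is deployed: May 27, 2026 + 6 days = Jun 2, 2026.
The root cause is identified: May 28, 2026.
The incident is resolved: May 28, 2026 + 84 days = Aug 20, 2026.
Both prerequisites met — the fix is deployed (Jun 2, 2026), the incident is resolved (Aug 20, 2026); the later is Aug 20, 2026.
The postmortem is published: Aug 20, 2026 + 19 days = Sep 8, 2026.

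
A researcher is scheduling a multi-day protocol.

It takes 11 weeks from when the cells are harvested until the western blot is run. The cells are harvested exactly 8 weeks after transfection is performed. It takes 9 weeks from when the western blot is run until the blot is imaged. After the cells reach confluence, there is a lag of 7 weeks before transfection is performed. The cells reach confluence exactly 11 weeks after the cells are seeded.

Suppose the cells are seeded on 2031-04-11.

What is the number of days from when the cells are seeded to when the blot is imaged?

Causal path: the cells are seeded → the cells reach confluence → transfection is performed → the cells are harvested → the western blot is run → the blot is imaged.
Total delay along the path: 11 + 7 + 8 + 11 + 9 weeks = 46 weeks = 322 days.

322 days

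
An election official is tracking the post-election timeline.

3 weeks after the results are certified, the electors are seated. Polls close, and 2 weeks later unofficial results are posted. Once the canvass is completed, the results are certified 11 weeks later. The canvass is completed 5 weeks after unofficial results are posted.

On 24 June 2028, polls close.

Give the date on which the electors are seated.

18 November 2028

Polls close: Jun 24, 2028.
Unofficial results are posted: Jun 24, 2028 + 2 weeks = Jul 8, 2028.
The canvass is completed: Jul 8, 2028 + 5 weeks = Aug 12, 2028.
The results are certified: Aug 12, 2028 + 11 weeks = Oct 28, 2028.
The electors are seated: Oct 28, 2028 + 3 weeks = Nov 18, 2028.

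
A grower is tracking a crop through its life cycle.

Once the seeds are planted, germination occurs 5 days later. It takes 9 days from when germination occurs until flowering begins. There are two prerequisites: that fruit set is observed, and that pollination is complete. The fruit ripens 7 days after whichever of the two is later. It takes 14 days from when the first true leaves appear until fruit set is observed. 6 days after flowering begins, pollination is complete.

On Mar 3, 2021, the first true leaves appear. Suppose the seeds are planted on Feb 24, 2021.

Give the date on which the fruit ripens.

Mar 24, 2021

The first true leaves appear: Mar 3, 2021.
Fruit set is observed: Mar 3, 2021 + 14 days = Mar 17, 2021.
The seeds are planted: Feb 24, 2021.
Germination occurs: Feb 24, 2021 + 5 days = Mar 1, 2021.
Flowering begins: Mar 1, 2021 + 9 days = Mar 10, 2021.
Pollination is complete: Mar 10, 2021 + 6 days = Mar 16, 2021.
Both prerequisites met — fruit set is observed (Mar 17, 2021), pollination is complete (Mar 16, 2021); the later is Mar 17, 2021.
The fruit ripens: Mar 17, 2021 + 7 days = Mar 24, 2021.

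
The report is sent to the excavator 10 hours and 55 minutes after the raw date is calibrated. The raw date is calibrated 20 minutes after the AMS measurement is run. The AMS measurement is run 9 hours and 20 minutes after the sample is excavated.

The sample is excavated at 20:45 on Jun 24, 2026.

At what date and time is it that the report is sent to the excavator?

The sample is excavated: 20:45 Jun 24, 2026.
The AMS measurement is run: 20:45 Jun 24, 2026 + 9h20m = 06:05 Jun 25, 2026.
The raw date is calibrated: 06:05 Jun 25, 2026 + 20m = 06:25 Jun 25, 2026.
The report is sent to the excavator: 06:25 Jun 25, 2026 + 10h55m = 17:20 Jun 25, 2026.

17:20 on Jun 25, 2026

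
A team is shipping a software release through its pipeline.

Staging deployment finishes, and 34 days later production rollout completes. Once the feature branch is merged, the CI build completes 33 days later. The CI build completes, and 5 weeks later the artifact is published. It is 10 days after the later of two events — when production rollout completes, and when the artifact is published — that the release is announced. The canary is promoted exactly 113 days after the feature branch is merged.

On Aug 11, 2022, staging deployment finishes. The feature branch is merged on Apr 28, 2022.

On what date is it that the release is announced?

Sep 24, 2022

Staging deployment finishes: Aug 11, 2022.
Production rollout completes: Aug 11, 2022 + 34 days = Sep 14, 2022.
The feature branch is merged: Apr 28, 2022.
The CI build completes: Apr 28, 2022 + 33 days = May 31, 2022.
The artifact is published: May 31, 2022 + 5 weeks = Jul 5, 2022.
Both prerequisites met — production rollout completes (Sep 14, 2022), the artifact is published (Jul 5, 2022); the later is Sep 14, 2022.
The release is announced: Sep 14, 2022 + 10 days = Sep 24, 2022.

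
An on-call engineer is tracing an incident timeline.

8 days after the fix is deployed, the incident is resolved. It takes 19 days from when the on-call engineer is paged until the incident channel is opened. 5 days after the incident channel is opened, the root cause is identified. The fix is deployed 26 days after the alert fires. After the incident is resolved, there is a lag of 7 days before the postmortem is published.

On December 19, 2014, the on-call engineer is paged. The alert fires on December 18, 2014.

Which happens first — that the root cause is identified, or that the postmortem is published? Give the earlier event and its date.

The on-call engineer is paged: Dec 19, 2014.
The incident channel is opened: Dec 19, 2014 + 19 days = Jan 7, 2015.
The root cause is identified: Jan 7, 2015 + 5 days = Jan 12, 2015.
The alert fires: Dec 18, 2014.
The fix is deployed: Dec 18, 2014 + 26 days = Jan 13, 2015.
The incident is resolved: Jan 13, 2015 + 8 days = Jan 21, 2015.
The postmortem is published: Jan 21, 2015 + 7 days = Jan 28, 2015.
Comparing: the root cause is identified on Jan 12, 2015 vs the postmortem is published on Jan 28, 2015. Earlier: the root cause is identified.

The root cause is identified — January 12, 2015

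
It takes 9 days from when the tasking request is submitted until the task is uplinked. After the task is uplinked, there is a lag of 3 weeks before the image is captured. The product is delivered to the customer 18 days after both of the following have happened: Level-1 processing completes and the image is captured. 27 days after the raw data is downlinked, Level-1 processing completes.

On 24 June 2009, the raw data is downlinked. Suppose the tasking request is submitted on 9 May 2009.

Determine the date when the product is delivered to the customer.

The raw data is downlinked: Jun 24, 2009.
Level-1 processing completes: Jun 24, 2009 + 27 days = Jul 21, 2009.
The tasking request is submitted: May 9, 2009.
The task is uplinked: May 9, 2009 + 9 days = May 18, 2009.
The image is captured: May 18, 2009 + 3 weeks = Jun 8, 2009.
Both prerequisites met — Level-1 processing completes (Jul 21, 2009), the image is captured (Jun 8, 2009); the later is Jul 21, 2009.
The product is delivered to the customer: Jul 21, 2009 + 18 days = Aug 8, 2009.

8 August 2009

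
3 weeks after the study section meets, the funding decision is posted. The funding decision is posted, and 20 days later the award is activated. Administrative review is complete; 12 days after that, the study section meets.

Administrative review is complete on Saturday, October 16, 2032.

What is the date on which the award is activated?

Wednesday, December 8, 2032

Administrative review is complete: Oct 16, 2032.
The study section meets: Oct 16, 2032 + 12 days = Oct 28, 2032.
The funding decision is posted: Oct 28, 2032 + 3 weeks = Nov 18, 2032.
The award is activated: Nov 18, 2032 + 20 days = Dec 8, 2032.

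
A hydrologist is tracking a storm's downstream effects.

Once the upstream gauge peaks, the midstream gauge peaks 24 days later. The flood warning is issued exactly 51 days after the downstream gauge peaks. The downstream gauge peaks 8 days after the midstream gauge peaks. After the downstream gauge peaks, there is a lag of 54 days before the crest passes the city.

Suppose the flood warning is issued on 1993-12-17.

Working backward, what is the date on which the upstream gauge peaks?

1993-09-25

The flood warning is issued: Dec 17, 1993.
The downstream gauge peaks: Dec 17, 1993 − 51 days = Oct 27, 1993.
The midstream gauge peaks: Oct 27, 1993 − 8 days = Oct 19, 1993.
The upstream gauge peaks: Oct 19, 1993 − 24 days = Sep 25, 1993.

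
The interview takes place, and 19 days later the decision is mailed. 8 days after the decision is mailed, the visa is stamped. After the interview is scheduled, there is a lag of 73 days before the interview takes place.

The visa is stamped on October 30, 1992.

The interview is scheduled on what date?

The visa is stamped: Oct 30, 1992.
The decision is mailed: Oct 30, 1992 − 8 days = Oct 22, 1992.
The interview takes place: Oct 22, 1992 − 19 days = Oct 3, 1992.
The interview is scheduled: Oct 3, 1992 − 73 days = Jul 22, 1992.

July 22, 1992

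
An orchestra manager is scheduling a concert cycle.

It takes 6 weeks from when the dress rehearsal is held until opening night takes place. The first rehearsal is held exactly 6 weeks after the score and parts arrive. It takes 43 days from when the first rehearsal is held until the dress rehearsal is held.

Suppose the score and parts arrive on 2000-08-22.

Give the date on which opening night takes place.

2000-12-27

The score and parts arrive: Aug 22, 2000.
The first rehearsal is held: Aug 22, 2000 + 6 weeks = Oct 3, 2000.
The dress rehearsal is held: Oct 3, 2000 + 43 days = Nov 15, 2000.
Opening night takes place: Nov 15, 2000 + 6 weeks = Dec 27, 2000.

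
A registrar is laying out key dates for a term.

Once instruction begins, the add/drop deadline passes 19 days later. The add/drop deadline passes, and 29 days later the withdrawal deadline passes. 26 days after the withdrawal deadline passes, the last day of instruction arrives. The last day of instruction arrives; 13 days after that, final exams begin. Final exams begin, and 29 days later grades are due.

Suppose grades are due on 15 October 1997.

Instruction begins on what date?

21 June 1997

Grades are due: Oct 15, 1997.
Final exams begin: Oct 15, 1997 − 29 days = Sep 16, 1997.
The last day of instruction arrives: Sep 16, 1997 − 13 days = Sep 3, 1997.
The withdrawal deadline passes: Sep 3, 1997 − 26 days = Aug 8, 1997.
The add/drop deadline passes: Aug 8, 1997 − 29 days = Jul 10, 1997.
Instruction begins: Jul 10, 1997 − 19 days = Jun 21, 1997.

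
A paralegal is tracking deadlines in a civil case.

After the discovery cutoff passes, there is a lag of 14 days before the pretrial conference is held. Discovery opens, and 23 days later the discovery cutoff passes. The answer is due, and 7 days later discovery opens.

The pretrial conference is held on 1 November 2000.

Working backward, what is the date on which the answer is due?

The pretrial conference is held: Nov 1, 2000.
The discovery cutoff passes: Nov 1, 2000 − 14 days = Oct 18, 2000.
Discovery opens: Oct 18, 2000 − 23 days = Sep 25, 2000.
The answer is due: Sep 25, 2000 − 7 days = Sep 18, 2000.

18 September 2000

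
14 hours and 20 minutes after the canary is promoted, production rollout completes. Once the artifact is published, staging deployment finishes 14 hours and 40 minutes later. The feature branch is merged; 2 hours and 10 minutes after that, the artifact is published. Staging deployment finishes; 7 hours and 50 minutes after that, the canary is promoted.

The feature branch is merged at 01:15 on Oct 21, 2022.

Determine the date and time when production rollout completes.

The feature branch is merged: 01:15 Oct 21, 2022.
The artifact is published: 01:15 Oct 21, 2022 + 2h10m = 03:25 Oct 21, 2022.
Staging deployment finishes: 03:25 Oct 21, 2022 + 14h40m = 18:05 Oct 21, 2022.
The canary is promoted: 18:05 Oct 21, 2022 + 7h50m = 01:55 Oct 22, 2022.
Production rollout completes: 01:55 Oct 22, 2022 + 14h20m = 16:15 Oct 22, 2022.

16:15 on Oct 22, 2022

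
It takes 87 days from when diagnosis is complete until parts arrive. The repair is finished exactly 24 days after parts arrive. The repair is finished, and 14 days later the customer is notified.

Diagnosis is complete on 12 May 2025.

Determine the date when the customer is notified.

Diagnosis is complete: May 12, 2025.
Parts arrive: May 12, 2025 + 87 days = Aug 7, 2025.
The repair is finished: Aug 7, 2025 + 24 days = Aug 31, 2025.
The customer is notified: Aug 31, 2025 + 14 days = Sep 14, 2025.

14 September 2025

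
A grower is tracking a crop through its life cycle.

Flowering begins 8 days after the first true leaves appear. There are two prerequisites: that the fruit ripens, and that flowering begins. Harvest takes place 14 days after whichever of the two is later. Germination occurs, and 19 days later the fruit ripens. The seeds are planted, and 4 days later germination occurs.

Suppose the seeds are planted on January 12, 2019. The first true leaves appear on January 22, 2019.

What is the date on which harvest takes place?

February 18, 2019

The seeds are planted: Jan 12, 2019.
Germination occurs: Jan 12, 2019 + 4 days = Jan 16, 2019.
The fruit ripens: Jan 16, 2019 + 19 days = Feb 4, 2019.
The first true leaves appear: Jan 22, 2019.
Flowering begins: Jan 22, 2019 + 8 days = Jan 30, 2019.
Both prerequisites met — the fruit ripens (Feb 4, 2019), flowering begins (Jan 30, 2019); the later is Feb 4, 2019.
Harvest takes place: Feb 4, 2019 + 14 days = Feb 18, 2019.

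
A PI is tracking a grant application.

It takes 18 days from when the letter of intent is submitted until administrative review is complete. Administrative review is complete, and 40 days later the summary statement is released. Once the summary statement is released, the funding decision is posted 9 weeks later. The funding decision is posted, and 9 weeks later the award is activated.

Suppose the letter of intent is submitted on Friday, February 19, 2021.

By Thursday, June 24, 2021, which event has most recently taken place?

The letter of intent is submitted: Feb 19, 2021.
Administrative review is complete: Feb 19, 2021 + 18 days = Mar 9, 2021.
The summary statement is released: Mar 9, 2021 + 40 days = Apr 18, 2021.
The funding decision is posted: Apr 18, 2021 + 9 weeks = Jun 20, 2021.
The award is activated: Jun 20, 2021 + 9 weeks = Aug 22, 2021.
Jun 24, 2021 falls between when the funding decision is posted (Jun 20, 2021) and when the award is activated (Aug 22, 2021).

The funding decision is posted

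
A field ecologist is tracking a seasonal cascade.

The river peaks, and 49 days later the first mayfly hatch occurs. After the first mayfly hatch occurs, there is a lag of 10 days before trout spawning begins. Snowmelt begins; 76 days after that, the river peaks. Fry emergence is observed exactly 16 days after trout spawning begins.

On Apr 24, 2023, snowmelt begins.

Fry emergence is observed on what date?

Snowmelt begins: Apr 24, 2023.
The river peaks: Apr 24, 2023 + 76 days = Jul 9, 2023.
The first mayfly hatch occurs: Jul 9, 2023 + 49 days = Aug 27, 2023.
Trout spawning begins: Aug 27, 2023 + 10 days = Sep 6, 2023.
Fry emergence is observed: Sep 6, 2023 + 16 days = Sep 22, 2023.

Sep 22, 2023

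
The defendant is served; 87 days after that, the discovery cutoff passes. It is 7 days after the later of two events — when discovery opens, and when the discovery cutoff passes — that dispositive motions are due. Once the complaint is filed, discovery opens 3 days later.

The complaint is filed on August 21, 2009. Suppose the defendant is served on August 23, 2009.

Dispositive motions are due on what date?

November 25, 2009

The complaint is filed: Aug 21, 2009.
Discovery opens: Aug 21, 2009 + 3 days = Aug 24, 2009.
The defendant is served: Aug 23, 2009.
The discovery cutoff passes: Aug 23, 2009 + 87 days = Nov 18, 2009.
Both prerequisites met — discovery opens (Aug 24, 2009), the discovery cutoff passes (Nov 18, 2009); the later is Nov 18, 2009.
Dispositive motions are due: Nov 18, 2009 + 7 days = Nov 25, 2009.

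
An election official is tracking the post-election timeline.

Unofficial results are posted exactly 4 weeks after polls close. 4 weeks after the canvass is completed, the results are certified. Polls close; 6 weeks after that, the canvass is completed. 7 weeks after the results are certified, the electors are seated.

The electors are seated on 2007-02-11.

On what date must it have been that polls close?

2006-10-15

The electors are seated: Feb 11, 2007.
The results are certified: Feb 11, 2007 − 7 weeks = Dec 24, 2006.
The canvass is completed: Dec 24, 2006 − 4 weeks = Nov 26, 2006.
Polls close: Nov 26, 2006 − 6 weeks = Oct 15, 2006.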